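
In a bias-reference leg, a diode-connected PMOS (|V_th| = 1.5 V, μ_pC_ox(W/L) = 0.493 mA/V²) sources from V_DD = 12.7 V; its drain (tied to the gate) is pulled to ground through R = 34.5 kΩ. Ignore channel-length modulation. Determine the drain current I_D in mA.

I_D = 0.293 mA

With gate tied to drain, V_SG = V_SD ≥ V_SG − |V_th|, so the device is in saturation.
KCL at the drain: ½ k_p (V_SG − |V_th|)² = (V_DD − V_SG)/R.
Let x = V_SG − 1.5. Then 8.5 x² + x − 11.2 = 0, giving x = 1.09 V (positive root), so V_SG = 2.59 V.
I_D = (V_DD − V_SG)/R = (12.7 − 2.59) / 34.5 = 0.293 mA.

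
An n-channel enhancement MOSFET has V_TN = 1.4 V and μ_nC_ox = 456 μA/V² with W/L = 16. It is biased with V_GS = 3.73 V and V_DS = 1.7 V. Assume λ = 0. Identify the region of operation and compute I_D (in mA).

Triode; I_D = 18.4 mA

k_n = μ_nC_ox · (W/L) = 7.296 mA/V².
V_ov = V_GS − V_TN = 3.73 − 1.4 = 2.33 V.
Since V_DS = 1.7 V < V_ov = 2.33 V, the device is in the triode region.
I_D = k_n [V_ov · V_DS − ½ V_DS²] = 7.296 × [2.33 × 1.7 − 0.5 × 1.7²] = 18.4 mA.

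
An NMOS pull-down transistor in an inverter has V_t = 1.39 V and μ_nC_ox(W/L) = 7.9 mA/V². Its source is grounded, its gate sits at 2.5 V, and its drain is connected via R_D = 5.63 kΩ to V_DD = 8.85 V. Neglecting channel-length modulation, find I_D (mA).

V_GS = V_G = 2.5 V, so V_ov = 2.5 − 1.39 = 1.11 V.
Assume saturation: I_D = ½ k_n V_ov² = 0.5 × 7.9 × 1.11² = 4.87 mA, giving V_DS = V_DD − I_D R_D = 8.85 − 4.87 × 5.63 = -18.6 V.
But -18.6 V < V_ov = 1.11 V, so the device is actually in triode.
In triode I_D = k_n[V_ov V_DS − ½ V_DS²] and I_D = (V_DD − V_DS)/R_D. Equating: 22.2 V_DS² − 50.37 V_DS + 8.85 = 0, giving V_DS = 0.192 V (the root below V_ov).
I_D = (8.85 − 0.192) / 5.63 = 1.54 mA.

I_D = 1.54 mA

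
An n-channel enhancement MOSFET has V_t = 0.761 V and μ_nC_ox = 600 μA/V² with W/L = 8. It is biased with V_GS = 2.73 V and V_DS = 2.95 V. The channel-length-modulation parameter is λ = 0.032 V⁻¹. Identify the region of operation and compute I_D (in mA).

Saturation; I_D = 10.2 mA

k_n = μ_nC_ox · (W/L) = 4.8 mA/V².
V_ov = V_GS − V_t = 2.73 − 0.761 = 1.97 V.
Since V_DS = 2.95 V ≥ V_ov = 1.97 V, the device is in saturation.
I_D = ½ k_n V_ov² (1 + λ V_DS) = 0.5 × 4.8 × 1.97² × (1 + 0.032 × 2.95) = 10.2 mA.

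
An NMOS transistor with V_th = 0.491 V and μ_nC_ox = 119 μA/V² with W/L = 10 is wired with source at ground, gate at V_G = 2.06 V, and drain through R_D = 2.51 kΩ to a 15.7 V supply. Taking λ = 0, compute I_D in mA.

I_D = 1.46 mA

V_GS = V_G = 2.06 V, so V_ov = 2.06 − 0.491 = 1.57 V.
k_n = μ_nC_ox · (W/L) = 1.19 mA/V².
Assume saturation: I_D = ½ k_n V_ov² = 0.5 × 1.19 × 1.57² = 1.46 mA, giving V_DS = V_DD − I_D R_D = 15.7 − 1.46 × 2.51 = 12 V.
V_DS = 12 V ≥ V_ov = 1.57 V, confirming saturation.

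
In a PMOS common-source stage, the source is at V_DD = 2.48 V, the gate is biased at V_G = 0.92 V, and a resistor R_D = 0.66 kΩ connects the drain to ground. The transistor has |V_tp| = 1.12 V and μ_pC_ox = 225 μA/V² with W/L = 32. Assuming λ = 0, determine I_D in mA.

I_D = 0.697 mA

V_SG = V_DD − V_G = 2.48 − 0.92 = 1.56 V, so V_ov = 1.56 − 1.12 = 0.44 V.
k_p = μ_pC_ox · (W/L) = 7.2 mA/V².
Assume saturation: I_D = ½ k_p V_ov² = 0.5 × 7.2 × 0.44² = 0.697 mA, giving V_SD = V_DD − I_D R_D = 2.48 − 0.697 × 0.66 = 2.02 V.
V_SD = 2.02 V ≥ V_ov = 0.44 V, confirming saturation.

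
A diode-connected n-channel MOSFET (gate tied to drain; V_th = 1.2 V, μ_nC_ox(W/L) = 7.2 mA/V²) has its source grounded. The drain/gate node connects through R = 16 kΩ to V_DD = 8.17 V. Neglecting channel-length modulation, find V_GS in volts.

With gate tied to drain, V_GS = V_DS ≥ V_GS − V_th, so the device is in saturation.
KCL at the drain: ½ k_n (V_GS − V_th)² = (V_DD − V_GS)/R.
Let x = V_GS − 1.2. Then 57.6 x² + x − 6.97 = 0, giving x = 0.339 V (positive root), so V_GS = 1.54 V.
I_D = (V_DD − V_GS)/R = (8.17 − 1.54) / 16 = 0.414 mA.

V_GS = 1.54 V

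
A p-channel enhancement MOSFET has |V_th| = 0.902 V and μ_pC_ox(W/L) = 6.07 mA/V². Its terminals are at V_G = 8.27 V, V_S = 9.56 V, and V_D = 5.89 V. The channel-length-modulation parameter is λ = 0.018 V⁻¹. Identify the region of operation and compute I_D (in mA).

V_SG = V_S − V_G = 9.56 − 8.27 = 1.29 V; V_SD = V_S − V_D = 9.56 − 5.89 = 3.67 V.
V_ov = V_SG − |V_th| = 1.29 − 0.902 = 0.388 V.
Since V_SD = 3.67 V ≥ V_ov = 0.388 V, the device is in saturation.
I_D = ½ k_p V_ov² (1 + λ V_SD) = 0.5 × 6.07 × 0.388² × (1 + 0.018 × 3.67) = 0.487 mA.

Saturation; I_D = 0.487 mA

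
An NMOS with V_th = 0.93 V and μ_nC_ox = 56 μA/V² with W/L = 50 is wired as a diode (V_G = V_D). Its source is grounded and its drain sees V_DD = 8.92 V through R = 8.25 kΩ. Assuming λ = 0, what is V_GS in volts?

V_GS = 1.72 V

With gate tied to drain, V_GS = V_DS ≥ V_GS − V_th, so the device is in saturation.
k_n = μ_nC_ox · (W/L) = 2.8 mA/V².
KCL at the drain: ½ k_n (V_GS − V_th)² = (V_DD − V_GS)/R.
Let x = V_GS − 0.93. Then 11.5 x² + x − 7.99 = 0, giving x = 0.79 V (positive root), so V_GS = 1.72 V.
I_D = (V_DD − V_GS)/R = (8.92 − 1.72) / 8.25 = 0.873 mA.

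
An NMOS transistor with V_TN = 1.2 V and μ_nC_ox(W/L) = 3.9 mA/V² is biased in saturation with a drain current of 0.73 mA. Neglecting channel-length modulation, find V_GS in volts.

V_GS = 1.81 V

In saturation I_D = ½ k_n (V_GS − V_TN)², so V_GS − V_TN = √(2 I_D / k_n) = √(2 × 0.73 / 3.9) = 0.612 V.
V_GS = 1.2 + 0.612 = 1.81 V.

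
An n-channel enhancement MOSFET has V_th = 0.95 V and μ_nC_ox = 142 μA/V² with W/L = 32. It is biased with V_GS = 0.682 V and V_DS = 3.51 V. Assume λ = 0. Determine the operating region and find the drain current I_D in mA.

Cutoff; I_D = 0 mA

V_GS = 0.682 V < V_th = 0.95 V, so the transistor is in cutoff.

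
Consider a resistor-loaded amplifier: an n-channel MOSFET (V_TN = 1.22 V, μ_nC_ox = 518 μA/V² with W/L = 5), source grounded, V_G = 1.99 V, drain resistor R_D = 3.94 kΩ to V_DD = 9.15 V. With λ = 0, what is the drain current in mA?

I_D = 0.768 mA

V_GS = V_G = 1.99 V, so V_ov = 1.99 − 1.22 = 0.77 V.
k_n = μ_nC_ox · (W/L) = 2.59 mA/V².
Assume saturation: I_D = ½ k_n V_ov² = 0.5 × 2.59 × 0.77² = 0.768 mA, giving V_DS = V_DD − I_D R_D = 9.15 − 0.768 × 3.94 = 6.12 V.
V_DS = 6.12 V ≥ V_ov = 0.77 V, confirming saturation.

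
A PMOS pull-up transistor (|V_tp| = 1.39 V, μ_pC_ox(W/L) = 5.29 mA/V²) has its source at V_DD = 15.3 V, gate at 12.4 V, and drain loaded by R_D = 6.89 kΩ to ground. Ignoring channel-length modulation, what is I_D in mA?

I_D = 2.18 mA

V_SG = V_DD − V_G = 15.3 − 12.4 = 2.9 V, so V_ov = 2.9 − 1.39 = 1.51 V.
Assume saturation: I_D = ½ k_p V_ov² = 0.5 × 5.29 × 1.51² = 6.03 mA, giving V_SD = V_DD − I_D R_D = 15.3 − 6.03 × 6.89 = -26.3 V.
But -26.3 V < V_ov = 1.51 V, so the device is actually in triode.
In triode I_D = k_p[V_ov V_SD − ½ V_SD²] and I_D = (V_DD − V_SD)/R_D. Equating: 18.2 V_SD² − 56.04 V_SD + 15.3 = 0, giving V_SD = 0.303 V (the root below V_ov).
I_D = (15.3 − 0.303) / 6.89 = 2.18 mA.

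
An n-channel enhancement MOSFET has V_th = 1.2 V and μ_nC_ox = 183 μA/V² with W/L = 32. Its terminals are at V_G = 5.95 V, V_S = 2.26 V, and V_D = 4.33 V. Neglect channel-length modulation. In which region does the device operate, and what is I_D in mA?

Triode; I_D = 17.6 mA

V_GS = V_G − V_S = 5.95 − 2.26 = 3.69 V; V_DS = V_D − V_S = 4.33 − 2.26 = 2.07 V.
k_n = μ_nC_ox · (W/L) = 5.856 mA/V².
V_ov = V_GS − V_th = 3.69 − 1.2 = 2.49 V.
Since V_DS = 2.07 V < V_ov = 2.49 V, the device is in the triode region.
I_D = k_n [V_ov · V_DS − ½ V_DS²] = 5.856 × [2.49 × 2.07 − 0.5 × 2.07²] = 17.6 mA.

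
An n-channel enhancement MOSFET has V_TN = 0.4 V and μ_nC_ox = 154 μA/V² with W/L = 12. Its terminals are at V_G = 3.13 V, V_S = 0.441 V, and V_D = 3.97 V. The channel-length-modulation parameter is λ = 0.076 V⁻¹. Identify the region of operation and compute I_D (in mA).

V_GS = V_G − V_S = 3.13 − 0.441 = 2.69 V; V_DS = V_D − V_S = 3.97 − 0.441 = 3.53 V.
k_n = μ_nC_ox · (W/L) = 1.848 mA/V².
V_ov = V_GS − V_TN = 2.69 − 0.4 = 2.29 V.
Since V_DS = 3.53 V ≥ V_ov = 2.29 V, the device is in saturation.
I_D = ½ k_n V_ov² (1 + λ V_DS) = 0.5 × 1.848 × 2.29² × (1 + 0.076 × 3.53) = 6.14 mA.

Saturation; I_D = 6.14 mA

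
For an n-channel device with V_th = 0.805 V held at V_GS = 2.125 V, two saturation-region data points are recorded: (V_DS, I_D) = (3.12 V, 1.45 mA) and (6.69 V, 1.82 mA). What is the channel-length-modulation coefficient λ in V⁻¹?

λ = 0.0920 V⁻¹

With V_GS fixed, I_D ∝ (1 + λ V_DS) in saturation, so I_D2/I_D1 = (1 + λ V_DS2)/(1 + λ V_DS1).
1.82/1.45 = 1.255 = (1 + 6.69 λ)/(1 + 3.12 λ).
Solving: λ (I_D1 V_DS2 − I_D2 V_DS1) = I_D2 − I_D1, so λ = (1.82 − 1.45) / (1.45 × 6.69 − 1.82 × 3.12) = 0.37 / 4.02 = 0.092 V⁻¹.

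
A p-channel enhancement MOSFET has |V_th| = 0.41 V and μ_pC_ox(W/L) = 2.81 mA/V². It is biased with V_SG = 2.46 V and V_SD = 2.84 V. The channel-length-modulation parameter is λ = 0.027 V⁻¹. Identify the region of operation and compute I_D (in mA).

Saturation; I_D = 6.36 mA

V_ov = V_SG − |V_th| = 2.46 − 0.41 = 2.05 V.
Since V_SD = 2.84 V ≥ V_ov = 2.05 V, the device is in saturation.
I_D = ½ k_p V_ov² (1 + λ V_SD) = 0.5 × 2.81 × 2.05² × (1 + 0.027 × 2.84) = 6.36 mA.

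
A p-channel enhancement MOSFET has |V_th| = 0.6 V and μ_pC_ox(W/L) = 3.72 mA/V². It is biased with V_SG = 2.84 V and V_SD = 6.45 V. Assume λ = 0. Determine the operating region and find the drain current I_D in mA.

V_ov = V_SG − |V_th| = 2.84 − 0.6 = 2.24 V.
Since V_SD = 6.45 V ≥ V_ov = 2.24 V, the device is in saturation.
I_D = ½ k_p V_ov² = 0.5 × 3.72 × 2.24² = 9.33 mA.

Saturation; I_D = 9.33 mA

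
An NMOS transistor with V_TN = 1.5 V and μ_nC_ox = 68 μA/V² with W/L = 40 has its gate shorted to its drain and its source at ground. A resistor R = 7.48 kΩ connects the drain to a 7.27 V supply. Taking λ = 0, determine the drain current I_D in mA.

With gate tied to drain, V_GS = V_DS ≥ V_GS − V_TN, so the device is in saturation.
k_n = μ_nC_ox · (W/L) = 2.72 mA/V².
KCL at the drain: ½ k_n (V_GS − V_TN)² = (V_DD − V_GS)/R.
Let x = V_GS − 1.5. Then 10.2 x² + x − 5.77 = 0, giving x = 0.706 V (positive root), so V_GS = 2.21 V.
I_D = (V_DD − V_GS)/R = (7.27 − 2.21) / 7.48 = 0.677 mA.

I_D = 0.677 mA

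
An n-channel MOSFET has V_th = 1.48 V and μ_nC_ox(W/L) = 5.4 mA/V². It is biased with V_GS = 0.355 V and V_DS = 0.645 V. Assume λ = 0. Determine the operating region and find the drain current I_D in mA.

V_GS = 0.355 V < V_th = 1.48 V, so the transistor is in cutoff.

Cutoff; I_D = 0 mA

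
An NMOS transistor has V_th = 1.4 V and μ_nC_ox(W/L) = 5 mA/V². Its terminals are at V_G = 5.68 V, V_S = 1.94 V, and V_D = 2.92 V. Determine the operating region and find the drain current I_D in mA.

Triode; I_D = 9.06 mA

V_GS = V_G − V_S = 5.68 − 1.94 = 3.74 V; V_DS = V_D − V_S = 2.92 − 1.94 = 0.98 V.
V_ov = V_GS − V_th = 3.74 − 1.4 = 2.34 V.
Since V_DS = 0.98 V < V_ov = 2.34 V, the device is in the triode region.
I_D = k_n [V_ov · V_DS − ½ V_DS²] = 5 × [2.34 × 0.98 − 0.5 × 0.98²] = 9.06 mA.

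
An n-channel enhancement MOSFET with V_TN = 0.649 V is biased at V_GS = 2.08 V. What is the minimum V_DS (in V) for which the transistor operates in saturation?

The boundary between triode and saturation is V_DS = V_GS − V_TN = V_ov.
V_ov = 2.08 − 0.649 = 1.43 V.

V_DS,sat = 1.43 V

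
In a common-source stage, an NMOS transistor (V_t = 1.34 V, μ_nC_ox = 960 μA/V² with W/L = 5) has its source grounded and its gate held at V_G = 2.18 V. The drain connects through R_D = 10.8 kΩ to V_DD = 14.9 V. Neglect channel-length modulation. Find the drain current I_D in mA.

V_GS = V_G = 2.18 V, so V_ov = 2.18 − 1.34 = 0.84 V.
k_n = μ_nC_ox · (W/L) = 4.8 mA/V².
Assume saturation: I_D = ½ k_n V_ov² = 0.5 × 4.8 × 0.84² = 1.69 mA, giving V_DS = V_DD − I_D R_D = 14.9 − 1.69 × 10.8 = -3.39 V.
But -3.39 V < V_ov = 0.84 V, so the device is actually in triode.
In triode I_D = k_n[V_ov V_DS − ½ V_DS²] and I_D = (V_DD − V_DS)/R_D. Equating: 25.9 V_DS² − 44.55 V_DS + 14.9 = 0, giving V_DS = 0.455 V (the root below V_ov).
I_D = (14.9 − 0.455) / 10.8 = 1.34 mA.

I_D = 1.34 mA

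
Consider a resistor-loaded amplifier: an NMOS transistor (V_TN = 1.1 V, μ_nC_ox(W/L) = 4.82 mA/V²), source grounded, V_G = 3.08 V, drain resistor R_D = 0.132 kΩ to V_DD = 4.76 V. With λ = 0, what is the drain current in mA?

I_D = 9.45 mA

V_GS = V_G = 3.08 V, so V_ov = 3.08 − 1.1 = 1.98 V.
Assume saturation: I_D = ½ k_n V_ov² = 0.5 × 4.82 × 1.98² = 9.45 mA, giving V_DS = V_DD − I_D R_D = 4.76 − 9.45 × 0.132 = 3.51 V.
V_DS = 3.51 V ≥ V_ov = 1.98 V, confirming saturation.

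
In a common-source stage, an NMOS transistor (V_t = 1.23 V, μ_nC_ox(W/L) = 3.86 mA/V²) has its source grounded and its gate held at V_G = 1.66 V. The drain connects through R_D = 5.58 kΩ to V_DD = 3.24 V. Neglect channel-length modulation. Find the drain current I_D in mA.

V_GS = V_G = 1.66 V, so V_ov = 1.66 − 1.23 = 0.43 V.
Assume saturation: I_D = ½ k_n V_ov² = 0.5 × 3.86 × 0.43² = 0.357 mA, giving V_DS = V_DD − I_D R_D = 3.24 − 0.357 × 5.58 = 1.25 V.
V_DS = 1.25 V ≥ V_ov = 0.43 V, confirming saturation.

I_D = 0.357 mA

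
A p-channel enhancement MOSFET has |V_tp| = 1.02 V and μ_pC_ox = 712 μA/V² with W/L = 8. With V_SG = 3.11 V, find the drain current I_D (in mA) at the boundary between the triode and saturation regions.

At the boundary V_SD = V_ov = V_SG − |V_tp| = 3.11 − 1.02 = 2.09 V.
k_p = μ_pC_ox · (W/L) = 5.696 mA/V².
I_D = ½ k_p V_ov² = 0.5 × 5.696 × 2.09² = 12.4 mA.

I_D = 12.4 mA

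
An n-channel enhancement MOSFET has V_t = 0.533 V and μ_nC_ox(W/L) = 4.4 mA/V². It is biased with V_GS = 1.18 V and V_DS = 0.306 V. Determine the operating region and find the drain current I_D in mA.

V_ov = V_GS − V_t = 1.18 − 0.533 = 0.647 V.
Since V_DS = 0.306 V < V_ov = 0.647 V, the device is in the triode region.
I_D = k_n [V_ov · V_DS − ½ V_DS²] = 4.4 × [0.647 × 0.306 − 0.5 × 0.306²] = 0.665 mA.

Triode; I_D = 0.665 mA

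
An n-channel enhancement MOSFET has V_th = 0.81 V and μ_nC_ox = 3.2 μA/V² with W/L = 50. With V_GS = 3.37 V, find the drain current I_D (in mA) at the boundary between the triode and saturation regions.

I_D = 0.524 mA

At the boundary V_DS = V_ov = V_GS − V_th = 3.37 − 0.81 = 2.56 V.
k_n = μ_nC_ox · (W/L) = 0.16 mA/V².
I_D = ½ k_n V_ov² = 0.5 × 0.16 × 2.56² = 0.524 mA.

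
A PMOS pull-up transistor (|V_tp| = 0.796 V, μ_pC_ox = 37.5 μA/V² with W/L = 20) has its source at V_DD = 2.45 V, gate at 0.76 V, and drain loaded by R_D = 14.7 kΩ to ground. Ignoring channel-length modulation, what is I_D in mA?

V_SG = V_DD − V_G = 2.45 − 0.76 = 1.69 V, so V_ov = 1.69 − 0.796 = 0.894 V.
k_p = μ_pC_ox · (W/L) = 0.75 mA/V².
Assume saturation: I_D = ½ k_p V_ov² = 0.5 × 0.75 × 0.894² = 0.3 mA, giving V_SD = V_DD − I_D R_D = 2.45 − 0.3 × 14.7 = -1.96 V.
But -1.96 V < V_ov = 0.894 V, so the device is actually in triode.
In triode I_D = k_p[V_ov V_SD − ½ V_SD²] and I_D = (V_DD − V_SD)/R_D. Equating: 5.51 V_SD² − 10.86 V_SD + 2.45 = 0, giving V_SD = 0.26 V (the root below V_ov).
I_D = (2.45 − 0.26) / 14.7 = 0.149 mA.

I_D = 0.149 mA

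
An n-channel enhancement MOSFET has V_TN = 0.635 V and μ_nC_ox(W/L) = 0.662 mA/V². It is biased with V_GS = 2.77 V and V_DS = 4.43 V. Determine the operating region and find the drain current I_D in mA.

V_ov = V_GS − V_TN = 2.77 − 0.635 = 2.13 V.
Since V_DS = 4.43 V ≥ V_ov = 2.13 V, the device is in saturation.
I_D = ½ k_n V_ov² = 0.5 × 0.662 × 2.13² = 1.51 mA.

Saturation; I_D = 1.51 mA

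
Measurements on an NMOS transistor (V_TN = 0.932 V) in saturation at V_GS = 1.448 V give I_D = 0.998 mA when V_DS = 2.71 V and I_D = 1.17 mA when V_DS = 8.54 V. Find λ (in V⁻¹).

With V_GS fixed, I_D ∝ (1 + λ V_DS) in saturation, so I_D2/I_D1 = (1 + λ V_DS2)/(1 + λ V_DS1).
1.17/0.998 = 1.172 = (1 + 8.54 λ)/(1 + 2.71 λ).
Solving: λ (I_D1 V_DS2 − I_D2 V_DS1) = I_D2 − I_D1, so λ = (1.17 − 0.998) / (0.998 × 8.54 − 1.17 × 2.71) = 0.172 / 5.35 = 0.0321 V⁻¹.

λ = 0.0321 V⁻¹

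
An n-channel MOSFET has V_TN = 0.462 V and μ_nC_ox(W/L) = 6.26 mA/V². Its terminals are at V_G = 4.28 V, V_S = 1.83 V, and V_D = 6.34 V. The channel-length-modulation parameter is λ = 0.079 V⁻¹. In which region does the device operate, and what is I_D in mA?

Saturation; I_D = 16.8 mA

V_GS = V_G − V_S = 4.28 − 1.83 = 2.45 V; V_DS = V_D − V_S = 6.34 − 1.83 = 4.51 V.
V_ov = V_GS − V_TN = 2.45 − 0.462 = 1.99 V.
Since V_DS = 4.51 V ≥ V_ov = 1.99 V, the device is in saturation.
I_D = ½ k_n V_ov² (1 + λ V_DS) = 0.5 × 6.26 × 1.99² × (1 + 0.079 × 4.51) = 16.8 mA.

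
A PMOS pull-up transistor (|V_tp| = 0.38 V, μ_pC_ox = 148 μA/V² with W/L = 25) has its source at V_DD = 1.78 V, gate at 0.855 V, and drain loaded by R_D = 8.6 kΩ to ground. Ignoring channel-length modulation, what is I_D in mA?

V_SG = V_DD − V_G = 1.78 − 0.855 = 0.925 V, so V_ov = 0.925 − 0.38 = 0.545 V.
k_p = μ_pC_ox · (W/L) = 3.7 mA/V².
Assume saturation: I_D = ½ k_p V_ov² = 0.5 × 3.7 × 0.545² = 0.549 mA, giving V_SD = V_DD − I_D R_D = 1.78 − 0.549 × 8.6 = -2.95 V.
But -2.95 V < V_ov = 0.545 V, so the device is actually in triode.
In triode I_D = k_p[V_ov V_SD − ½ V_SD²] and I_D = (V_DD − V_SD)/R_D. Equating: 15.9 V_SD² − 18.34 V_SD + 1.78 = 0, giving V_SD = 0.107 V (the root below V_ov).
I_D = (1.78 − 0.107) / 8.6 = 0.195 mA.

I_D = 0.195 mA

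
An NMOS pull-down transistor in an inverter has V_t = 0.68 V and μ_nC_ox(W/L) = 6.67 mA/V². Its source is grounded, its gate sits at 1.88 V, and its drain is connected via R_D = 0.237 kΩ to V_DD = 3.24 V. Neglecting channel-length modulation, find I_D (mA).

V_GS = V_G = 1.88 V, so V_ov = 1.88 − 0.68 = 1.2 V.
Assume saturation: I_D = ½ k_n V_ov² = 0.5 × 6.67 × 1.2² = 4.8 mA, giving V_DS = V_DD − I_D R_D = 3.24 − 4.8 × 0.237 = 2.1 V.
V_DS = 2.1 V ≥ V_ov = 1.2 V, confirming saturation.

I_D = 4.80 mA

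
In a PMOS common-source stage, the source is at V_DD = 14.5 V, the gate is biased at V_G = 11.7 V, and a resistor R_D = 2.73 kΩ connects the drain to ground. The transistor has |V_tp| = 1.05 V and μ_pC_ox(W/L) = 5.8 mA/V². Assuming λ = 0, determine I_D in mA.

V_SG = V_DD − V_G = 14.5 − 11.7 = 2.8 V, so V_ov = 2.8 − 1.05 = 1.75 V.
Assume saturation: I_D = ½ k_p V_ov² = 0.5 × 5.8 × 1.75² = 8.88 mA, giving V_SD = V_DD − I_D R_D = 14.5 − 8.88 × 2.73 = -9.75 V.
But -9.75 V < V_ov = 1.75 V, so the device is actually in triode.
In triode I_D = k_p[V_ov V_SD − ½ V_SD²] and I_D = (V_DD − V_SD)/R_D. Equating: 7.92 V_SD² − 28.71 V_SD + 14.5 = 0, giving V_SD = 0.606 V (the root below V_ov).
I_D = (14.5 − 0.606) / 2.73 = 5.09 mA.

I_D = 5.09 mA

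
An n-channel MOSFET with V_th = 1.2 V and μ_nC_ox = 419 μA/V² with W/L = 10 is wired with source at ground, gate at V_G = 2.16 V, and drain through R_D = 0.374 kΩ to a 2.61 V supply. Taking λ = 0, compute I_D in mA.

V_GS = V_G = 2.16 V, so V_ov = 2.16 − 1.2 = 0.96 V.
k_n = μ_nC_ox · (W/L) = 4.19 mA/V².
Assume saturation: I_D = ½ k_n V_ov² = 0.5 × 4.19 × 0.96² = 1.93 mA, giving V_DS = V_DD − I_D R_D = 2.61 − 1.93 × 0.374 = 1.89 V.
V_DS = 1.89 V ≥ V_ov = 0.96 V, confirming saturation.

I_D = 1.93 mA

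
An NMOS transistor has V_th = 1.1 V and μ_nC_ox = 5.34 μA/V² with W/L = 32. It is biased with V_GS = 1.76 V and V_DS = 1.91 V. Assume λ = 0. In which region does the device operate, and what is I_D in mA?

Saturation; I_D = 0.0372 mA

k_n = μ_nC_ox · (W/L) = 0.1709 mA/V².
V_ov = V_GS − V_th = 1.76 − 1.1 = 0.66 V.
Since V_DS = 1.91 V ≥ V_ov = 0.66 V, the device is in saturation.
I_D = ½ k_n V_ov² = 0.5 × 0.1709 × 0.66² = 0.0372 mA.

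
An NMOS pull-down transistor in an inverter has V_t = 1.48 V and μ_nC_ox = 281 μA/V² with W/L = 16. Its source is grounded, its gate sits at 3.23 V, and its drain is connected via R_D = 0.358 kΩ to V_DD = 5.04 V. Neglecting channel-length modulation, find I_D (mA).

V_GS = V_G = 3.23 V, so V_ov = 3.23 − 1.48 = 1.75 V.
k_n = μ_nC_ox · (W/L) = 4.496 mA/V².
Assume saturation: I_D = ½ k_n V_ov² = 0.5 × 4.496 × 1.75² = 6.88 mA, giving V_DS = V_DD − I_D R_D = 5.04 − 6.88 × 0.358 = 2.58 V.
V_DS = 2.58 V ≥ V_ov = 1.75 V, confirming saturation.

I_D = 6.88 mA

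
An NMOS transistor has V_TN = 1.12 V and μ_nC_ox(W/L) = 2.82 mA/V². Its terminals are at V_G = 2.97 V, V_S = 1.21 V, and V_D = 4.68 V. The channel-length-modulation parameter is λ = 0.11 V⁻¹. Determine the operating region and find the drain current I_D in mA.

V_GS = V_G − V_S = 2.97 − 1.21 = 1.76 V; V_DS = V_D − V_S = 4.68 − 1.21 = 3.47 V.
V_ov = V_GS − V_TN = 1.76 − 1.12 = 0.64 V.
Since V_DS = 3.47 V ≥ V_ov = 0.64 V, the device is in saturation.
I_D = ½ k_n V_ov² (1 + λ V_DS) = 0.5 × 2.82 × 0.64² × (1 + 0.11 × 3.47) = 0.798 mA.

Saturation; I_D = 0.798 mA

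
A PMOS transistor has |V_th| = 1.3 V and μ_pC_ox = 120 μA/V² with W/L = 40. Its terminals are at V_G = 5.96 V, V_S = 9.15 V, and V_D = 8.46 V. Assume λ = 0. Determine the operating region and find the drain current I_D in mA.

Triode; I_D = 5.12 mA

V_SG = V_S − V_G = 9.15 − 5.96 = 3.19 V; V_SD = V_S − V_D = 9.15 − 8.46 = 0.69 V.
k_p = μ_pC_ox · (W/L) = 4.8 mA/V².
V_ov = V_SG − |V_th| = 3.19 − 1.3 = 1.89 V.
Since V_SD = 0.69 V < V_ov = 1.89 V, the device is in the triode region.
I_D = k_p [V_ov · V_SD − ½ V_SD²] = 4.8 × [1.89 × 0.69 − 0.5 × 0.69²] = 5.12 mA.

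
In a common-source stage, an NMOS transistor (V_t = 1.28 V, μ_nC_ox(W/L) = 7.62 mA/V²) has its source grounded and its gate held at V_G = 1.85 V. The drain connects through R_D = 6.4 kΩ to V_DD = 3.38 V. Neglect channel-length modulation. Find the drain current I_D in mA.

V_GS = V_G = 1.85 V, so V_ov = 1.85 − 1.28 = 0.57 V.
Assume saturation: I_D = ½ k_n V_ov² = 0.5 × 7.62 × 0.57² = 1.24 mA, giving V_DS = V_DD − I_D R_D = 3.38 − 1.24 × 6.4 = -4.54 V.
But -4.54 V < V_ov = 0.57 V, so the device is actually in triode.
In triode I_D = k_n[V_ov V_DS − ½ V_DS²] and I_D = (V_DD − V_DS)/R_D. Equating: 24.4 V_DS² − 28.8 V_DS + 3.38 = 0, giving V_DS = 0.132 V (the root below V_ov).
I_D = (3.38 − 0.132) / 6.4 = 0.507 mA.

I_D = 0.507 mA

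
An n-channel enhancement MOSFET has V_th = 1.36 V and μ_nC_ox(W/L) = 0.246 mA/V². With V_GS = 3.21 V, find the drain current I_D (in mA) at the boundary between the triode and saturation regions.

At the boundary V_DS = V_ov = V_GS − V_th = 3.21 − 1.36 = 1.85 V.
I_D = ½ k_n V_ov² = 0.5 × 0.246 × 1.85² = 0.421 mA.

I_D = 0.421 mA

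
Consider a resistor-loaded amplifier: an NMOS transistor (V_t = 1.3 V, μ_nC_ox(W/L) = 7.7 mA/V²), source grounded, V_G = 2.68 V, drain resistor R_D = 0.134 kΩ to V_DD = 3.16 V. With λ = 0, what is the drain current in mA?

I_D = 7.33 mA

V_GS = V_G = 2.68 V, so V_ov = 2.68 − 1.3 = 1.38 V.
Assume saturation: I_D = ½ k_n V_ov² = 0.5 × 7.7 × 1.38² = 7.33 mA, giving V_DS = V_DD − I_D R_D = 3.16 − 7.33 × 0.134 = 2.18 V.
V_DS = 2.18 V ≥ V_ov = 1.38 V, confirming saturation.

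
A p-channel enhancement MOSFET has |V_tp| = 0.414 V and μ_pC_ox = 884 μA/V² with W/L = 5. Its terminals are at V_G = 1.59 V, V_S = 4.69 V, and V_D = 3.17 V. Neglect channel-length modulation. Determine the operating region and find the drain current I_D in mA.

V_SG = V_S − V_G = 4.69 − 1.59 = 3.1 V; V_SD = V_S − V_D = 4.69 − 3.17 = 1.52 V.
k_p = μ_pC_ox · (W/L) = 4.42 mA/V².
V_ov = V_SG − |V_tp| = 3.1 − 0.414 = 2.69 V.
Since V_SD = 1.52 V < V_ov = 2.69 V, the device is in the triode region.
I_D = k_p [V_ov · V_SD − ½ V_SD²] = 4.42 × [2.69 × 1.52 − 0.5 × 1.52²] = 12.9 mA.

Triode; I_D = 12.9 mA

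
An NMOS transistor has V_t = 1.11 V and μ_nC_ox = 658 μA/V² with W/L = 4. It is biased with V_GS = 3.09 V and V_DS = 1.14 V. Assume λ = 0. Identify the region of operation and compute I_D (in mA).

k_n = μ_nC_ox · (W/L) = 2.632 mA/V².
V_ov = V_GS − V_t = 3.09 − 1.11 = 1.98 V.
Since V_DS = 1.14 V < V_ov = 1.98 V, the device is in the triode region.
I_D = k_n [V_ov · V_DS − ½ V_DS²] = 2.632 × [1.98 × 1.14 − 0.5 × 1.14²] = 4.23 mA.

Triode; I_D = 4.23 mA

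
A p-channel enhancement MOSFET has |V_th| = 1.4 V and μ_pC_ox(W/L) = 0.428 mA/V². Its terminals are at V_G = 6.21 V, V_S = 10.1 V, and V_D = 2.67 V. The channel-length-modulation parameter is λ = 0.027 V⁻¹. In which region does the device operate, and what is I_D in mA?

Saturation; I_D = 1.59 mA

V_SG = V_S − V_G = 10.1 − 6.21 = 3.89 V; V_SD = V_S − V_D = 10.1 − 2.67 = 7.43 V.
V_ov = V_SG − |V_th| = 3.89 − 1.4 = 2.49 V.
Since V_SD = 7.43 V ≥ V_ov = 2.49 V, the device is in saturation.
I_D = ½ k_p V_ov² (1 + λ V_SD) = 0.5 × 0.428 × 2.49² × (1 + 0.027 × 7.43) = 1.59 mA.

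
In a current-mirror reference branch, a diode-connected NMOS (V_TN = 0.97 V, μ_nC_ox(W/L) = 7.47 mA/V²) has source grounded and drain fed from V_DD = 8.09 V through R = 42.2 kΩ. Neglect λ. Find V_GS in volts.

With gate tied to drain, V_GS = V_DS ≥ V_GS − V_TN, so the device is in saturation.
KCL at the drain: ½ k_n (V_GS − V_TN)² = (V_DD − V_GS)/R.
Let x = V_GS − 0.97. Then 158 x² + x − 7.12 = 0, giving x = 0.209 V (positive root), so V_GS = 1.18 V.
I_D = (V_DD − V_GS)/R = (8.09 − 1.18) / 42.2 = 0.164 mA.

V_GS = 1.18 V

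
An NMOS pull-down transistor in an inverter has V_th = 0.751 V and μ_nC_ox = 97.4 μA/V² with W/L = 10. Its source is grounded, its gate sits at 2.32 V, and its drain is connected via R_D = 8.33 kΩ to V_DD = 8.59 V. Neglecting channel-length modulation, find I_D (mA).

I_D = 0.932 mA

V_GS = V_G = 2.32 V, so V_ov = 2.32 − 0.751 = 1.57 V.
k_n = μ_nC_ox · (W/L) = 0.974 mA/V².
Assume saturation: I_D = ½ k_n V_ov² = 0.5 × 0.974 × 1.57² = 1.2 mA, giving V_DS = V_DD − I_D R_D = 8.59 − 1.2 × 8.33 = -1.4 V.
But -1.4 V < V_ov = 1.57 V, so the device is actually in triode.
In triode I_D = k_n[V_ov V_DS − ½ V_DS²] and I_D = (V_DD − V_DS)/R_D. Equating: 4.06 V_DS² − 13.73 V_DS + 8.59 = 0, giving V_DS = 0.828 V (the root below V_ov).
I_D = (8.59 − 0.828) / 8.33 = 0.932 mA.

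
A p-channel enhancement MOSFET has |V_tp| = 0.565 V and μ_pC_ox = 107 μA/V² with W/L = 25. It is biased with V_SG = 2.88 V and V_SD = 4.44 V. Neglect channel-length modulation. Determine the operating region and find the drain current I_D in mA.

k_p = μ_pC_ox · (W/L) = 2.675 mA/V².
V_ov = V_SG − |V_tp| = 2.88 − 0.565 = 2.31 V.
Since V_SD = 4.44 V ≥ V_ov = 2.31 V, the device is in saturation.
I_D = ½ k_p V_ov² = 0.5 × 2.675 × 2.31² = 7.17 mA.

Saturation; I_D = 7.17 mA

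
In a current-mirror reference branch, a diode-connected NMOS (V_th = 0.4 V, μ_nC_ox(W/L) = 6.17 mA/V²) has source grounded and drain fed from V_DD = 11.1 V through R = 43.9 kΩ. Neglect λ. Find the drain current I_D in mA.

With gate tied to drain, V_GS = V_DS ≥ V_GS − V_th, so the device is in saturation.
KCL at the drain: ½ k_n (V_GS − V_th)² = (V_DD − V_GS)/R.
Let x = V_GS − 0.4. Then 135 x² + x − 10.7 = 0, giving x = 0.277 V (positive root), so V_GS = 0.677 V.
I_D = (V_DD − V_GS)/R = (11.1 − 0.677) / 43.9 = 0.237 mA.

I_D = 0.237 mA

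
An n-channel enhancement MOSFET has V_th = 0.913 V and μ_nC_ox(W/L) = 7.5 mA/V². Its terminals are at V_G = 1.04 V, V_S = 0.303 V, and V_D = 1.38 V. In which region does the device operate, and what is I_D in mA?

Cutoff; I_D = 0 mA

V_GS = V_G − V_S = 1.04 − 0.303 = 0.737 V; V_DS = V_D − V_S = 1.38 − 0.303 = 1.08 V.
V_GS = 0.737 V < V_th = 0.913 V, so the transistor is in cutoff.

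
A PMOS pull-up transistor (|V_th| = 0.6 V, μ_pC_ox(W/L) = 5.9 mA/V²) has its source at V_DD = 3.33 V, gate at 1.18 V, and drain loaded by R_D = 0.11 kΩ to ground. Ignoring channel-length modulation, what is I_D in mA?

I_D = 7.09 mA

V_SG = V_DD − V_G = 3.33 − 1.18 = 2.15 V, so V_ov = 2.15 − 0.6 = 1.55 V.
Assume saturation: I_D = ½ k_p V_ov² = 0.5 × 5.9 × 1.55² = 7.09 mA, giving V_SD = V_DD − I_D R_D = 3.33 − 7.09 × 0.11 = 2.55 V.
V_SD = 2.55 V ≥ V_ov = 1.55 V, confirming saturation.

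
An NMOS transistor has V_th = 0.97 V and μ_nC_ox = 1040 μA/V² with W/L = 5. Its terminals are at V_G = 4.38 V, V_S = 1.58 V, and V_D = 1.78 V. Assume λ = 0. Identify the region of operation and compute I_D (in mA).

Triode; I_D = 1.80 mA

V_GS = V_G − V_S = 4.38 − 1.58 = 2.8 V; V_DS = V_D − V_S = 1.78 − 1.58 = 0.2 V.
k_n = μ_nC_ox · (W/L) = 5.2 mA/V².
V_ov = V_GS − V_th = 2.8 − 0.97 = 1.83 V.
Since V_DS = 0.2 V < V_ov = 1.83 V, the device is in the triode region.
I_D = k_n [V_ov · V_DS − ½ V_DS²] = 5.2 × [1.83 × 0.2 − 0.5 × 0.2²] = 1.8 mA.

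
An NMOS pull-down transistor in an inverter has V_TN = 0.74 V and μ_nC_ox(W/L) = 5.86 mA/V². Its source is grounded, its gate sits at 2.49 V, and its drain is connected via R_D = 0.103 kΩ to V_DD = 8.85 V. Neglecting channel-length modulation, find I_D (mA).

I_D = 8.97 mA

V_GS = V_G = 2.49 V, so V_ov = 2.49 − 0.74 = 1.75 V.
Assume saturation: I_D = ½ k_n V_ov² = 0.5 × 5.86 × 1.75² = 8.97 mA, giving V_DS = V_DD − I_D R_D = 8.85 − 8.97 × 0.103 = 7.93 V.
V_DS = 7.93 V ≥ V_ov = 1.75 V, confirming saturation.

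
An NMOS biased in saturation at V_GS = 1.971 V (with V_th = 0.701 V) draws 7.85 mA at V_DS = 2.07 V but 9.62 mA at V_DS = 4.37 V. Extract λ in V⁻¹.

With V_GS fixed, I_D ∝ (1 + λ V_DS) in saturation, so I_D2/I_D1 = (1 + λ V_DS2)/(1 + λ V_DS1).
9.62/7.85 = 1.225 = (1 + 4.37 λ)/(1 + 2.07 λ).
Solving: λ (I_D1 V_DS2 − I_D2 V_DS1) = I_D2 − I_D1, so λ = (9.62 − 7.85) / (7.85 × 4.37 − 9.62 × 2.07) = 1.77 / 14.4 = 0.123 V⁻¹.

λ = 0.123 V⁻¹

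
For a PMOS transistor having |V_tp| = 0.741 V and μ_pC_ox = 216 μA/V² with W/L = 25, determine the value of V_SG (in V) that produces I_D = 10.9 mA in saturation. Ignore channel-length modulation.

V_SG = 2.75 V

k_p = μ_pC_ox · (W/L) = 5.4 mA/V².
In saturation I_D = ½ k_p (V_SG − |V_tp|)², so V_SG − |V_tp| = √(2 I_D / k_p) = √(2 × 10.9 / 5.4) = 2.01 V.
V_SG = 0.741 + 2.01 = 2.75 V.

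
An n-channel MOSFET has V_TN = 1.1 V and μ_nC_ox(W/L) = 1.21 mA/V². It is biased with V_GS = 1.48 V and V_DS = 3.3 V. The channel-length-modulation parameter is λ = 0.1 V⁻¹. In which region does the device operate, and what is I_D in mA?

Saturation; I_D = 0.116 mA

V_ov = V_GS − V_TN = 1.48 − 1.1 = 0.38 V.
Since V_DS = 3.3 V ≥ V_ov = 0.38 V, the device is in saturation.
I_D = ½ k_n V_ov² (1 + λ V_DS) = 0.5 × 1.21 × 0.38² × (1 + 0.1 × 3.3) = 0.116 mA.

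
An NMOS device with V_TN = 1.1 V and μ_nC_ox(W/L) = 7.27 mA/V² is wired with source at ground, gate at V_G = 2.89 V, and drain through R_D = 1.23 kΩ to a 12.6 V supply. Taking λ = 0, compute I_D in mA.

I_D = 9.42 mA

V_GS = V_G = 2.89 V, so V_ov = 2.89 − 1.1 = 1.79 V.
Assume saturation: I_D = ½ k_n V_ov² = 0.5 × 7.27 × 1.79² = 11.6 mA, giving V_DS = V_DD − I_D R_D = 12.6 − 11.6 × 1.23 = -1.73 V.
But -1.73 V < V_ov = 1.79 V, so the device is actually in triode.
In triode I_D = k_n[V_ov V_DS − ½ V_DS²] and I_D = (V_DD − V_DS)/R_D. Equating: 4.47 V_DS² − 17.01 V_DS + 12.6 = 0, giving V_DS = 1.01 V (the root below V_ov).
I_D = (12.6 − 1.01) / 1.23 = 9.42 mA.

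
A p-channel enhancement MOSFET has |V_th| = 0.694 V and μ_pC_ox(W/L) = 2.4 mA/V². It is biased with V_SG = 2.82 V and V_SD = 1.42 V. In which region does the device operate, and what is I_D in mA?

Triode; I_D = 4.83 mA

V_ov = V_SG − |V_th| = 2.82 − 0.694 = 2.13 V.
Since V_SD = 1.42 V < V_ov = 2.13 V, the device is in the triode region.
I_D = k_p [V_ov · V_SD − ½ V_SD²] = 2.4 × [2.13 × 1.42 − 0.5 × 1.42²] = 4.83 mA.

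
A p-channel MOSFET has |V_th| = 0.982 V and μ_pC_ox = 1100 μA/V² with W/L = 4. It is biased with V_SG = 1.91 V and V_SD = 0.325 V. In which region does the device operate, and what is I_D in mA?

k_p = μ_pC_ox · (W/L) = 4.4 mA/V².
V_ov = V_SG − |V_th| = 1.91 − 0.982 = 0.928 V.
Since V_SD = 0.325 V < V_ov = 0.928 V, the device is in the triode region.
I_D = k_p [V_ov · V_SD − ½ V_SD²] = 4.4 × [0.928 × 0.325 − 0.5 × 0.325²] = 1.09 mA.

Triode; I_D = 1.09 mA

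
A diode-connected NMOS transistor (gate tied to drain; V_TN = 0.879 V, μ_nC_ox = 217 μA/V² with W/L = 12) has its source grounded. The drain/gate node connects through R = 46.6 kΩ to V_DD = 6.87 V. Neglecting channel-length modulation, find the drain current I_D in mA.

I_D = 0.122 mA

With gate tied to drain, V_GS = V_DS ≥ V_GS − V_TN, so the device is in saturation.
k_n = μ_nC_ox · (W/L) = 2.604 mA/V².
KCL at the drain: ½ k_n (V_GS − V_TN)² = (V_DD − V_GS)/R.
Let x = V_GS − 0.879. Then 60.7 x² + x − 5.991 = 0, giving x = 0.306 V (positive root), so V_GS = 1.19 V.
I_D = (V_DD − V_GS)/R = (6.87 − 1.19) / 46.6 = 0.122 mA.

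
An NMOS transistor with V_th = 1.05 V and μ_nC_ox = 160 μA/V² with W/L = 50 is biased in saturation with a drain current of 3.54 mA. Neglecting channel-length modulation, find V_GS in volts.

k_n = μ_nC_ox · (W/L) = 8 mA/V².
In saturation I_D = ½ k_n (V_GS − V_th)², so V_GS − V_th = √(2 I_D / k_n) = √(2 × 3.54 / 8) = 0.941 V.
V_GS = 1.05 + 0.941 = 1.99 V.

V_GS = 1.99 V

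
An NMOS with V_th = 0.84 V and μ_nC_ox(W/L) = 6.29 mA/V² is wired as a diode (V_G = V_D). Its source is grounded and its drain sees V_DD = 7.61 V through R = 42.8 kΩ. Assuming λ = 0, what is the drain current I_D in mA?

With gate tied to drain, V_GS = V_DS ≥ V_GS − V_th, so the device is in saturation.
KCL at the drain: ½ k_n (V_GS − V_th)² = (V_DD − V_GS)/R.
Let x = V_GS − 0.84. Then 135 x² + x − 6.77 = 0, giving x = 0.221 V (positive root), so V_GS = 1.06 V.
I_D = (V_DD − V_GS)/R = (7.61 − 1.06) / 42.8 = 0.153 mA.

I_D = 0.153 mA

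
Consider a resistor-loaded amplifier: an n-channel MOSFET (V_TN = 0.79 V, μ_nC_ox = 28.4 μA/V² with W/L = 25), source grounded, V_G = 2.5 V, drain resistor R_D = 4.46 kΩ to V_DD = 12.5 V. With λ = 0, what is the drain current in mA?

V_GS = V_G = 2.5 V, so V_ov = 2.5 − 0.79 = 1.71 V.
k_n = μ_nC_ox · (W/L) = 0.71 mA/V².
Assume saturation: I_D = ½ k_n V_ov² = 0.5 × 0.71 × 1.71² = 1.04 mA, giving V_DS = V_DD − I_D R_D = 12.5 − 1.04 × 4.46 = 7.87 V.
V_DS = 7.87 V ≥ V_ov = 1.71 V, confirming saturation.

I_D = 1.04 mA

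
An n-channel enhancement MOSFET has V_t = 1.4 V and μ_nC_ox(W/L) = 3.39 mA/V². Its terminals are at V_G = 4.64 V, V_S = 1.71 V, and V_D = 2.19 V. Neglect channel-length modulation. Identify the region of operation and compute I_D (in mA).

Triode; I_D = 2.10 mA

V_GS = V_G − V_S = 4.64 − 1.71 = 2.93 V; V_DS = V_D − V_S = 2.19 − 1.71 = 0.48 V.
V_ov = V_GS − V_t = 2.93 − 1.4 = 1.53 V.
Since V_DS = 0.48 V < V_ov = 1.53 V, the device is in the triode region.
I_D = k_n [V_ov · V_DS − ½ V_DS²] = 3.39 × [1.53 × 0.48 − 0.5 × 0.48²] = 2.1 mA.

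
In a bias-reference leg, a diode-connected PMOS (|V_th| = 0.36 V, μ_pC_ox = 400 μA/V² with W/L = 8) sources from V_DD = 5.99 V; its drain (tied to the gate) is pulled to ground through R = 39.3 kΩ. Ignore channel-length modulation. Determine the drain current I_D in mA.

With gate tied to drain, V_SG = V_SD ≥ V_SG − |V_th|, so the device is in saturation.
k_p = μ_pC_ox · (W/L) = 3.2 mA/V².
KCL at the drain: ½ k_p (V_SG − |V_th|)² = (V_DD − V_SG)/R.
Let x = V_SG − 0.36. Then 62.9 x² + x − 5.63 = 0, giving x = 0.291 V (positive root), so V_SG = 0.651 V.
I_D = (V_DD − V_SG)/R = (5.99 − 0.651) / 39.3 = 0.136 mA.

I_D = 0.136 mA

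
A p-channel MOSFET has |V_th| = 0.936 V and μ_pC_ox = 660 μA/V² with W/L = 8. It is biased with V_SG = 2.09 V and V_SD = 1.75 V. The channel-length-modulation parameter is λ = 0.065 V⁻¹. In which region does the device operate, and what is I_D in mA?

Saturation; I_D = 3.92 mA

k_p = μ_pC_ox · (W/L) = 5.28 mA/V².
V_ov = V_SG − |V_th| = 2.09 − 0.936 = 1.15 V.
Since V_SD = 1.75 V ≥ V_ov = 1.15 V, the device is in saturation.
I_D = ½ k_p V_ov² (1 + λ V_SD) = 0.5 × 5.28 × 1.15² × (1 + 0.065 × 1.75) = 3.92 mA.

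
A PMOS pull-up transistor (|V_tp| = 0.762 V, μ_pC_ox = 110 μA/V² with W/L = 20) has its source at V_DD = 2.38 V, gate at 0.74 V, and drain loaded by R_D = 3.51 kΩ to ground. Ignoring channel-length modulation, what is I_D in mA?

V_SG = V_DD − V_G = 2.38 − 0.74 = 1.64 V, so V_ov = 1.64 − 0.762 = 0.878 V.
k_p = μ_pC_ox · (W/L) = 2.2 mA/V².
Assume saturation: I_D = ½ k_p V_ov² = 0.5 × 2.2 × 0.878² = 0.848 mA, giving V_SD = V_DD − I_D R_D = 2.38 − 0.848 × 3.51 = -0.596 V.
But -0.596 V < V_ov = 0.878 V, so the device is actually in triode.
In triode I_D = k_p[V_ov V_SD − ½ V_SD²] and I_D = (V_DD − V_SD)/R_D. Equating: 3.86 V_SD² − 7.78 V_SD + 2.38 = 0, giving V_SD = 0.376 V (the root below V_ov).
I_D = (2.38 − 0.376) / 3.51 = 0.571 mA.

I_D = 0.571 mA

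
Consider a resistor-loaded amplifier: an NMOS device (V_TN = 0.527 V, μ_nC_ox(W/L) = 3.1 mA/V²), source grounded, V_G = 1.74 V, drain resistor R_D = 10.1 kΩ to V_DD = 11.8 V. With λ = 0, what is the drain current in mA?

V_GS = V_G = 1.74 V, so V_ov = 1.74 − 0.527 = 1.21 V.
Assume saturation: I_D = ½ k_n V_ov² = 0.5 × 3.1 × 1.21² = 2.28 mA, giving V_DS = V_DD − I_D R_D = 11.8 − 2.28 × 10.1 = -11.2 V.
But -11.2 V < V_ov = 1.21 V, so the device is actually in triode.
In triode I_D = k_n[V_ov V_DS − ½ V_DS²] and I_D = (V_DD − V_DS)/R_D. Equating: 15.7 V_DS² − 38.98 V_DS + 11.8 = 0, giving V_DS = 0.353 V (the root below V_ov).
I_D = (11.8 − 0.353) / 10.1 = 1.13 mA.

I_D = 1.13 mA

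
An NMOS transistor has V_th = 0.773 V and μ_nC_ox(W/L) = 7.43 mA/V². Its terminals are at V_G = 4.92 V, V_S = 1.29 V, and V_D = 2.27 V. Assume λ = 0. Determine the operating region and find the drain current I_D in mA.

V_GS = V_G − V_S = 4.92 − 1.29 = 3.63 V; V_DS = V_D − V_S = 2.27 − 1.29 = 0.98 V.
V_ov = V_GS − V_th = 3.63 − 0.773 = 2.86 V.
Since V_DS = 0.98 V < V_ov = 2.86 V, the device is in the triode region.
I_D = k_n [V_ov · V_DS − ½ V_DS²] = 7.43 × [2.86 × 0.98 − 0.5 × 0.98²] = 17.2 mA.

Triode; I_D = 17.2 mA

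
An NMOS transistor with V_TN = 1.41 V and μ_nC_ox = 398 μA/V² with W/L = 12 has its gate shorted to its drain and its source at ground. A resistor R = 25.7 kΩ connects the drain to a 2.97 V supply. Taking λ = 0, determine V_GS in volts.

V_GS = 1.56 V

With gate tied to drain, V_GS = V_DS ≥ V_GS − V_TN, so the device is in saturation.
k_n = μ_nC_ox · (W/L) = 4.776 mA/V².
KCL at the drain: ½ k_n (V_GS − V_TN)² = (V_DD − V_GS)/R.
Let x = V_GS − 1.41. Then 61.4 x² + x − 1.56 = 0, giving x = 0.151 V (positive root), so V_GS = 1.56 V.
I_D = (V_DD − V_GS)/R = (2.97 − 1.56) / 25.7 = 0.0548 mA.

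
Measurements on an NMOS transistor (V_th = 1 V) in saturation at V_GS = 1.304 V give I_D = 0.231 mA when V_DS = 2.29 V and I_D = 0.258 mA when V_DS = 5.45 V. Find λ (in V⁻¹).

λ = 0.0404 V⁻¹

With V_GS fixed, I_D ∝ (1 + λ V_DS) in saturation, so I_D2/I_D1 = (1 + λ V_DS2)/(1 + λ V_DS1).
0.258/0.231 = 1.117 = (1 + 5.45 λ)/(1 + 2.29 λ).
Solving: λ (I_D1 V_DS2 − I_D2 V_DS1) = I_D2 − I_D1, so λ = (0.258 − 0.231) / (0.231 × 5.45 − 0.258 × 2.29) = 0.027 / 0.668 = 0.0404 V⁻¹.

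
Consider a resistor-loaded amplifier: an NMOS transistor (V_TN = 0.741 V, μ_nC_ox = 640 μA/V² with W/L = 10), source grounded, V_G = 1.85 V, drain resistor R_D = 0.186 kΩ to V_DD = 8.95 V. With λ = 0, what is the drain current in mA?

V_GS = V_G = 1.85 V, so V_ov = 1.85 − 0.741 = 1.11 V.
k_n = μ_nC_ox · (W/L) = 6.4 mA/V².
Assume saturation: I_D = ½ k_n V_ov² = 0.5 × 6.4 × 1.11² = 3.94 mA, giving V_DS = V_DD − I_D R_D = 8.95 − 3.94 × 0.186 = 8.22 V.
V_DS = 8.22 V ≥ V_ov = 1.11 V, confirming saturation.

I_D = 3.94 mA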